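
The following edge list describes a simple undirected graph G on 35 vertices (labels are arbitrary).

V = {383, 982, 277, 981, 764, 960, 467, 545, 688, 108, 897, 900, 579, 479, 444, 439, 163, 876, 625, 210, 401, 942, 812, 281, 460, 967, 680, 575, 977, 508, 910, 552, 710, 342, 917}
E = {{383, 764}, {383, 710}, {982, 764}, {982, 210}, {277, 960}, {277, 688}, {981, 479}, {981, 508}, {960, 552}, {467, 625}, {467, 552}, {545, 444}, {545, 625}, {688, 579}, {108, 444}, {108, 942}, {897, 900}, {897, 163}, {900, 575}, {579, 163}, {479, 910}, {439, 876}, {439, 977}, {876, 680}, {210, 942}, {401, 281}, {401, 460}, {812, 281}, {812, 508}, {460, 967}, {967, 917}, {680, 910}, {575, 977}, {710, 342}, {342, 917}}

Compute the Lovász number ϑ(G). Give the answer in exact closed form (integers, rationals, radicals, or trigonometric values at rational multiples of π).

N(625) = {467, 545}, |N(625)| = 2.
deg(917) = 2; N(917) = {967, 342}.
deg(479) = 2; N(479) = {981, 910}.
deg(401) = 2; N(401) = {281, 460}.
Every vertex has degree 2 (N=35); this is C_{35}, the 35-cycle.
The 18 distinct eigenvalues: [2.0, 1.968, 1.872, 1.717, 1.506, 1.247, 0.948, 0.618, 0.268, -0.09, -0.445, -0.786, -1.102, -1.382, -1.618, -1.802, -1.928, -1.992].
λ_max=2, λ_min=-2*cos(pi/35); ϑ = −35·λ_min/(λ_max−λ_min) = 35*cos(pi/35)/(cos(pi/35) + 1).
ϑ(G) ≈ 17.4647040.
α=17, χ(Ḡ)=18; ϑ=35*cos(pi/35)/(cos(pi/35) + 1) lies between (both strict).

35*cos(pi/35)/(cos(pi/35) + 1)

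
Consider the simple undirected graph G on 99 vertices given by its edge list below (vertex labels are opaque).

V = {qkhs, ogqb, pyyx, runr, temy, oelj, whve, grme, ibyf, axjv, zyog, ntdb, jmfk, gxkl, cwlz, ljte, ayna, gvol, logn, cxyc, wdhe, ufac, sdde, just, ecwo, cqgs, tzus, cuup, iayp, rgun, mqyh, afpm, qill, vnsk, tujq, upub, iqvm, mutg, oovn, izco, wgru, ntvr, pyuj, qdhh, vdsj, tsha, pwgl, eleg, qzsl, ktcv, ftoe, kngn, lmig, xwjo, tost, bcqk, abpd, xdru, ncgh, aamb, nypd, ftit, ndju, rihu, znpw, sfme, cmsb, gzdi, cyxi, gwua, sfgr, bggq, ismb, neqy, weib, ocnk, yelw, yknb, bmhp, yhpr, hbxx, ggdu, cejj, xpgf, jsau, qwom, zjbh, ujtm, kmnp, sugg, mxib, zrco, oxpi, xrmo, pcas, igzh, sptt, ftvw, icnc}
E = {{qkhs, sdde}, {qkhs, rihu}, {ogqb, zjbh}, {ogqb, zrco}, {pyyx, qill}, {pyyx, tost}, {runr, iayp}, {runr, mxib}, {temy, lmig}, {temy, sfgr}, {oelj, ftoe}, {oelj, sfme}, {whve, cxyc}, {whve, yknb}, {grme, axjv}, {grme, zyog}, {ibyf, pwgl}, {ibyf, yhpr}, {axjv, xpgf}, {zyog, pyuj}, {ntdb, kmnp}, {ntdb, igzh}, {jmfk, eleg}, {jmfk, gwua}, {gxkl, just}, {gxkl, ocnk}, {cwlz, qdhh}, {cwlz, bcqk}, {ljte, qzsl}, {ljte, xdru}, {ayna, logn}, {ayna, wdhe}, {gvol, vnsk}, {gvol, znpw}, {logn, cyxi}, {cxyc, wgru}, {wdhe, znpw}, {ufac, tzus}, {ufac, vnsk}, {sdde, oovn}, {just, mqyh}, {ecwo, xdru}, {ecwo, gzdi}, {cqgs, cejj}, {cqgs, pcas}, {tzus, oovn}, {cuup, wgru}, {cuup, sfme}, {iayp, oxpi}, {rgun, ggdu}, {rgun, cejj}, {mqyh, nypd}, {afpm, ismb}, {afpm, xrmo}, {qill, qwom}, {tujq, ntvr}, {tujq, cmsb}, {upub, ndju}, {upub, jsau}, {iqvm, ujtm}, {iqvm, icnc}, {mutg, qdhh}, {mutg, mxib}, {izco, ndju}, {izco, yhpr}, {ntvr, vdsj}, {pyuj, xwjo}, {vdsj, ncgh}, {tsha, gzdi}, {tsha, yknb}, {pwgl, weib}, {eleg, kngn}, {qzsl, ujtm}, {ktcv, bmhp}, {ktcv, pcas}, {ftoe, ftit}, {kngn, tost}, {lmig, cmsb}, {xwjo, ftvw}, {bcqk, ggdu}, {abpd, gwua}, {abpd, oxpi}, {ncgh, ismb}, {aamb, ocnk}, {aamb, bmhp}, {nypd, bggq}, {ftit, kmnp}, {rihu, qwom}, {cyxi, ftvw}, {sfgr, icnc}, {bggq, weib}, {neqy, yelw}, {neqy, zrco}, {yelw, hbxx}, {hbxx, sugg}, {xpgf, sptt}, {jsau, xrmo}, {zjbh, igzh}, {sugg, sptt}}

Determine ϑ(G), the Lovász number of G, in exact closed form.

deg(ljte) = 2; N(ljte) = {qzsl, xdru}.
Vertex izco has 2 neighbors: ndju, yhpr.
deg(ecwo) = 2; N(ecwo) = {xdru, gzdi}.
deg(gwua) = 2; N(gwua) = {jmfk, abpd}.
99-vertex 2-regular graph: connected 2-regular on 99 ⇒ C_{99}.
A has 50 distinct eigenvalues ≈ [2.0, 1.996, 1.9839, 1.9639, 1.9359, 1.9001, 1.8567, 1.8059, 1.7477, 1.6825, 1.6105, 1.5321, 1.4475, 1.357, 1.2611, 1.1601, 1.0545, 0.9445, 0.8308, 0.7138, 0.5938, 0.4715, 0.3473, 0.2217, 0.0952, -0.0317, -0.1585, -0.2846, -0.4096, -0.5329, -0.6541, -0.7727, -0.8881, -1.0, -1.1078, -1.2112, -1.3097, -1.4029, -1.4905, -1.5721, -1.6474, -1.716, -1.7777, -1.8322, -1.8794, -1.919, -1.9509, -1.9749, -1.9909, -1.999].
λ_max=2, λ_min=-2*cos(pi/99); ϑ = −99·λ_min/(λ_max−λ_min) = 99*cos(pi/99)/(cos(pi/99) + 1).
≈ 49.487536287 (to 9 d.p.).
Lovász sandwich 49 ≤ 99*cos(pi/99)/(cos(pi/99) + 1) ≤ 50: both strict.

99*cos(pi/99)/(cos(pi/99) + 1)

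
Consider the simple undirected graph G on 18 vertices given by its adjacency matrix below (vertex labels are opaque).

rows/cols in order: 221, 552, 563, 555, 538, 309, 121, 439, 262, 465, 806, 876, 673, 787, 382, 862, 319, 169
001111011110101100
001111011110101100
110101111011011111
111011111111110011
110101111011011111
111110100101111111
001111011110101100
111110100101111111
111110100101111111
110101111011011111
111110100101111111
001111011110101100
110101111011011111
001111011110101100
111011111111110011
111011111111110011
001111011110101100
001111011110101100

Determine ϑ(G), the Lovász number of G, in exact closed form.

7

N(806) = {221, 552, 563, 555, 538, 121, 465, 876, 673, 787, 382, 862, 319, 169}, |N(806)| = 14.
deg(673) = 14; N(673) = {221, 552, 555, 309, 121, 439, 262, 806, 876, 787, 382, 862, 319, 169}.
N(876) = {563, 555, 538, 309, 439, 262, 465, 806, 673, 382, 862}, |N(876)| = 11.
Vertex 262 has 14 neighbors: 221, 552, 563, 555, 538, 121, 465, 876, 673, 787, 382, 862, 319, 169.
4 parts of sizes [7, 4, 4, 3]; α(G) = 7 = ϑ (perfect).
ϑ(G) ≈ 7.0000.
Lovász sandwich 7 ≤ 7 ≤ 7: collapsed.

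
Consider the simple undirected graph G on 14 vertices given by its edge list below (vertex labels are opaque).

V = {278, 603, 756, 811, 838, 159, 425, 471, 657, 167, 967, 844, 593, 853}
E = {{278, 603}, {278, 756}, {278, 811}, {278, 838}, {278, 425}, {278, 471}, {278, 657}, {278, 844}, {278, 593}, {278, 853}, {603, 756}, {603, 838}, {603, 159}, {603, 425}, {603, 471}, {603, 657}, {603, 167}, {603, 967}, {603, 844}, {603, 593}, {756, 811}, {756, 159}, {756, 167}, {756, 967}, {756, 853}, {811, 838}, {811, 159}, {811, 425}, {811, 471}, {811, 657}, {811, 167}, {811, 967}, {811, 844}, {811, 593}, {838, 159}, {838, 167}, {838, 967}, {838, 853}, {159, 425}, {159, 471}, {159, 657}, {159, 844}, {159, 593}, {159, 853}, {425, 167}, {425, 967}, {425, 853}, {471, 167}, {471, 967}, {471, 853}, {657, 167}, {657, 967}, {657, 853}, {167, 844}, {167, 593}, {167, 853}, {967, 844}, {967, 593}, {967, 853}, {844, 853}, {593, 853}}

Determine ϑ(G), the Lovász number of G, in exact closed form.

deg(471) = 7; N(471) = {278, 603, 811, 159, 167, 967, 853}.
Vertex 844 has 7 neighbors: 278, 603, 811, 159, 167, 967, 853.
N(967) = {603, 756, 811, 838, 425, 471, 657, 844, 593, 853}, |N(967)| = 10.
N(593) = {278, 603, 811, 159, 167, 967, 853}, |N(593)| = 7.
3 parts of sizes [7, 4, 3]; α(G) = 7 = ϑ (perfect).
Numerically 7.000000.
7 ≤ 7 ≤ 7: collapsed.

7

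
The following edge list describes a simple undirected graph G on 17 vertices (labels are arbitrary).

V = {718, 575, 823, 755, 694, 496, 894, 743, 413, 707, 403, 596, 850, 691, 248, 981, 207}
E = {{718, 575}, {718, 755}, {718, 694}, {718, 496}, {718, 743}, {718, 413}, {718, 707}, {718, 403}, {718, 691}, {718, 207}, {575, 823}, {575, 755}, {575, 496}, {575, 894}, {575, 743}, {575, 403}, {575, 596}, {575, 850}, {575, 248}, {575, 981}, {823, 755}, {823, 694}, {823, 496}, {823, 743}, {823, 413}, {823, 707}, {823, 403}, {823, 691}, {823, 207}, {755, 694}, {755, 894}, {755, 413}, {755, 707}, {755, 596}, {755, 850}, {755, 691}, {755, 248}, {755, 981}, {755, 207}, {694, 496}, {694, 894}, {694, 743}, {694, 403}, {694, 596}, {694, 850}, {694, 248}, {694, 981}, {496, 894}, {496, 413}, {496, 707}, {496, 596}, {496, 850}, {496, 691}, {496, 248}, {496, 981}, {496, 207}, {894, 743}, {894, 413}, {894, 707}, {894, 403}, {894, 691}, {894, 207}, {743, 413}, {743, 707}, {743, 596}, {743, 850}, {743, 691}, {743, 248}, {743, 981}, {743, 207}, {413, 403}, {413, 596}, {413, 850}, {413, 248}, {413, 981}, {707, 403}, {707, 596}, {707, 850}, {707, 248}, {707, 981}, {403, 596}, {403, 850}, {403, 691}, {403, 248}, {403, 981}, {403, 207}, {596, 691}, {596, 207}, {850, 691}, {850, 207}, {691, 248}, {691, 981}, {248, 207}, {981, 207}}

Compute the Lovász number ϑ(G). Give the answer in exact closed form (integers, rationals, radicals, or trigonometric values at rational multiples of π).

Vertex 718 has 10 neighbors: 575, 755, 694, 496, 743, 413, 707, 403, 691, 207.
Vertex 707 has 11 neighbors: 718, 823, 755, 496, 894, 743, 403, 596, 850, 248, 981.
N(755) = {718, 575, 823, 694, 894, 413, 707, 596, 850, 691, 248, 981, 207}, |N(755)| = 13.
N(575) = {718, 823, 755, 496, 894, 743, 403, 596, 850, 248, 981}, |N(575)| = 11.
G = K_{7,6,4}: α = 7 = χ(Ḡ), so ϑ = 7.
= 7.000000… (decimal).
Sandwich: α(G)=7 ≤ ϑ(G)=7 ≤ χ(Ḡ)=7 (collapsed).

7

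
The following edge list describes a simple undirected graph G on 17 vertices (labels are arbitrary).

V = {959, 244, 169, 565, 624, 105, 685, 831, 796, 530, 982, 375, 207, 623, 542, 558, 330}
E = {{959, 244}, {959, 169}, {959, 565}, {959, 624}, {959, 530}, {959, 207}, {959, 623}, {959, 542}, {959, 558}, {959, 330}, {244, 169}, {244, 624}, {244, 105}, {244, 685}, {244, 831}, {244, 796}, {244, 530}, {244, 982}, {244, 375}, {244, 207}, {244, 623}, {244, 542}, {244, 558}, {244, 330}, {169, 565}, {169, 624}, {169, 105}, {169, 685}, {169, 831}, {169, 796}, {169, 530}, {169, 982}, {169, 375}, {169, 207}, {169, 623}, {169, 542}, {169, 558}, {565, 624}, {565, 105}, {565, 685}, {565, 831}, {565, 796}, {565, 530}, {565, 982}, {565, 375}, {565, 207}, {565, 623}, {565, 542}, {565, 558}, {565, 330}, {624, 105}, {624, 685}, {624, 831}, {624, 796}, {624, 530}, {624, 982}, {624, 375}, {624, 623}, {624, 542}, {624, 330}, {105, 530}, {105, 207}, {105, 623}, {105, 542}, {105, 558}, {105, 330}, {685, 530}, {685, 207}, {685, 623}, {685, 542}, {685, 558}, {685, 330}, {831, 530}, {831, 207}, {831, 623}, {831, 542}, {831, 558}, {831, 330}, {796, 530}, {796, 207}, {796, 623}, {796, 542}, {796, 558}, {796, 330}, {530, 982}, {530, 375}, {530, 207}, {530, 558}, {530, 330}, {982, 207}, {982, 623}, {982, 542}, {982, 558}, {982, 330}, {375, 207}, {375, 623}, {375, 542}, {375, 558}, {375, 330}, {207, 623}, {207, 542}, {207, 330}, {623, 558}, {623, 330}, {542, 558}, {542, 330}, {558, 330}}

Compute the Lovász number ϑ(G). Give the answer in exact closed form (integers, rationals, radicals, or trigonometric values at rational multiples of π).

7

Vertex 796 has 10 neighbors: 244, 169, 565, 624, 530, 207, 623, 542, 558, 330.
deg(685) = 10; N(685) = {244, 169, 565, 624, 530, 207, 623, 542, 558, 330}.
deg(831) = 10; N(831) = {244, 169, 565, 624, 530, 207, 623, 542, 558, 330}.
Vertex 959 has 10 neighbors: 244, 169, 565, 624, 530, 207, 623, 542, 558, 330.
Complete multipartite on [7, 3, 3, 2, 2]: sandwich collapses at ϑ=7.
≈ 7.000000 (to 6 d.p.).
Sandwich: α(G)=7 ≤ ϑ(G)=7 ≤ χ(Ḡ)=7 (collapsed).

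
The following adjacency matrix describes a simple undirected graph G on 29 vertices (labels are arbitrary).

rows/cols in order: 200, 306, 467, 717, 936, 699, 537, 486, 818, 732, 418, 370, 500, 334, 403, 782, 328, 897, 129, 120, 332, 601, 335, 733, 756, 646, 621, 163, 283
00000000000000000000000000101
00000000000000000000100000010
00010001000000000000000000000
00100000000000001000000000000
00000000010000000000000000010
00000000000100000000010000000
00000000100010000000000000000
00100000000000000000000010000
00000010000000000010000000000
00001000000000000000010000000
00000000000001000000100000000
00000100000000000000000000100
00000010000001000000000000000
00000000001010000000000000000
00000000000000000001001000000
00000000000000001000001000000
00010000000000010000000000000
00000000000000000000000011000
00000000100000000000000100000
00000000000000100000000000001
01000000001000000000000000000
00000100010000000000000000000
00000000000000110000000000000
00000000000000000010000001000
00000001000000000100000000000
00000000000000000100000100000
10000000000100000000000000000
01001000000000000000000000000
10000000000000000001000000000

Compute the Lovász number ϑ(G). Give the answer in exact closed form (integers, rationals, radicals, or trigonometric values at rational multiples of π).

Vertex 897 has 2 neighbors: 756, 646.
N(418) = {334, 332}, |N(418)| = 2.
Vertex 335 has 2 neighbors: 403, 782.
N(818) = {537, 129}, |N(818)| = 2.
Regular of degree 2 on 29 vertices: this is C_{29}, the 29-cycle.
The 15 distinct eigenvalues: [2.0, 1.953241, 1.815151, 1.592186, 1.294773, 0.936817, 0.535057, 0.108278, -0.323564, -0.740276, -1.122374, -1.451991, -1.713714, -1.895306, -1.988276].
−29·(-2*cos(pi/29)) / ((2)−(-2*cos(pi/29))) = 29*cos(pi/29)/(cos(pi/29) + 1) = ϑ(G).
ϑ(G) ≈ 14.4573753.
Check 14 ≤ 29*cos(pi/29)/(cos(pi/29) + 1) ≤ 15: both strict.

29*cos(pi/29)/(cos(pi/29) + 1)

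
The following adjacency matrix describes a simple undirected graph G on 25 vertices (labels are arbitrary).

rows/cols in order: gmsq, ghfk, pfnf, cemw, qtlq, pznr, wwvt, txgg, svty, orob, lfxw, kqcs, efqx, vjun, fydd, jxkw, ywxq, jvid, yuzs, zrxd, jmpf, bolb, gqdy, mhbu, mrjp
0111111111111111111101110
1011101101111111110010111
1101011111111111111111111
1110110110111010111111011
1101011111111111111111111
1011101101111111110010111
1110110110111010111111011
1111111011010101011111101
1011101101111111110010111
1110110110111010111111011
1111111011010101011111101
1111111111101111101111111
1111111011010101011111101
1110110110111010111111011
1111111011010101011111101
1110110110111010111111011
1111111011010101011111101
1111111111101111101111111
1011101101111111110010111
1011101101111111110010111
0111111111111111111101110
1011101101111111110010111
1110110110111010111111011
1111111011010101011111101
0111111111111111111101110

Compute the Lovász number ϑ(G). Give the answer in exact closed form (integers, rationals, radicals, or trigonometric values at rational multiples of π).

6

Vertex ghfk has 19 neighbors: gmsq, pfnf, cemw, qtlq, wwvt, txgg, orob, lfxw, kqcs, efqx, vjun, fydd, jxkw, ywxq, jvid, jmpf, gqdy, mhbu, mrjp.
Vertex vjun has 19 neighbors: gmsq, ghfk, pfnf, qtlq, pznr, txgg, svty, lfxw, kqcs, efqx, fydd, ywxq, jvid, yuzs, zrxd, jmpf, bolb, mhbu, mrjp.
N(bolb) = {gmsq, pfnf, cemw, qtlq, wwvt, txgg, orob, lfxw, kqcs, efqx, vjun, fydd, jxkw, ywxq, jvid, jmpf, gqdy, mhbu, mrjp}, |N(bolb)| = 19.
Vertex gmsq has 22 neighbors: ghfk, pfnf, cemw, qtlq, pznr, wwvt, txgg, svty, orob, lfxw, kqcs, efqx, vjun, fydd, jxkw, ywxq, jvid, yuzs, zrxd, bolb, gqdy, mhbu.
6 parts of sizes [6, 6, 6, 3, 2, 2]; α(G) = 6 = ϑ (perfect).
≈ 6.0000 (to 4 d.p.).
6 ≤ 6 ≤ 6: collapsed.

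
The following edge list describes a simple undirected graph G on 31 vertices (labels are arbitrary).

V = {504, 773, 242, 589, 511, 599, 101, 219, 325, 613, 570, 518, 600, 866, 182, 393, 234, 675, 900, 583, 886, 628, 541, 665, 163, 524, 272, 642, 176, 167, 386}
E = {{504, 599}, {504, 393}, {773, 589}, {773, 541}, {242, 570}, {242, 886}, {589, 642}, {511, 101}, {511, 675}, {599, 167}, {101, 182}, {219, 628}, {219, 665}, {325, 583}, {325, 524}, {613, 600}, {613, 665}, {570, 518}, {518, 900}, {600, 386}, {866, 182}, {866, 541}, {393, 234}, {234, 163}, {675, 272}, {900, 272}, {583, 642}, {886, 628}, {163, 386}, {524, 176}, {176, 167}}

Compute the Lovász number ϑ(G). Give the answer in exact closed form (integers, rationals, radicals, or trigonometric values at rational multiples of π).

31*cos(pi/31)/(cos(pi/31) + 1)

Vertex 518 has 2 neighbors: 570, 900.
N(900) = {518, 272}, |N(900)| = 2.
Vertex 182 has 2 neighbors: 101, 866.
deg(176) = 2; N(176) = {524, 167}.
deg(v) = 2 for all v (|V|=31); the odd cycle C_{31}.
Distinct eigenvalues (to 3 d.p.): [2.0, 1.959, 1.838, 1.642, 1.378, 1.058, 0.695, 0.303, -0.101, -0.501, -0.881, -1.224, -1.518, -1.749, -1.908, -1.99].
−31·(-2*cos(pi/31)) / ((2)−(-2*cos(pi/31))) = 31*cos(pi/31)/(cos(pi/31) + 1) = ϑ(G).
Numerically 15.46013499.
Lovász sandwich 15 ≤ 31*cos(pi/31)/(cos(pi/31) + 1) ≤ 16: both strict.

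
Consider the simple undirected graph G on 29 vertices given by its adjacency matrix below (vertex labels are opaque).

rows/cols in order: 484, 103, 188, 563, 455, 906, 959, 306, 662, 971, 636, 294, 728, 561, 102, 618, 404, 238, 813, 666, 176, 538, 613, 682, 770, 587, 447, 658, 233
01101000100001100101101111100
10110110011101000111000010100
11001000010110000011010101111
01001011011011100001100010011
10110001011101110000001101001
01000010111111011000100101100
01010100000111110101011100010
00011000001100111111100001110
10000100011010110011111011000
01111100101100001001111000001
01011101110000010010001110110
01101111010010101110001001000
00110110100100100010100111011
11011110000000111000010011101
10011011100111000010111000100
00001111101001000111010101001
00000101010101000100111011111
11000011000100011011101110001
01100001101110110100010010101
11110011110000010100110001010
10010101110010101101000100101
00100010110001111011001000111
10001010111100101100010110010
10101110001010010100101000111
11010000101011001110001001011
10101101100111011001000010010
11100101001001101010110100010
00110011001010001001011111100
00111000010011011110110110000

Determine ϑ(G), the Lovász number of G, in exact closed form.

sqrt(29)

N(561) = {484, 103, 563, 455, 906, 959, 102, 618, 404, 538, 770, 587, 447, 233}, |N(561)| = 14.
Vertex 770 has 14 neighbors: 484, 103, 563, 662, 636, 728, 561, 404, 238, 813, 613, 587, 658, 233.
deg(294) = 14; N(294) = {103, 188, 455, 906, 959, 306, 971, 728, 102, 404, 238, 813, 613, 587}.
Vertex 906 has 14 neighbors: 103, 959, 662, 971, 636, 294, 728, 561, 618, 404, 176, 682, 587, 447.
14-regular, N=29; strongly regular (29,14,6,7).
spec(A) ≈ [14.0, 2.193, -3.193] (distinct, 3 d.p.).
λ_max=14, λ_min=-sqrt(29)/2 - 1/2; ϑ = −29·λ_min/(λ_max−λ_min) = sqrt(29).
= 5.3851648… (decimal).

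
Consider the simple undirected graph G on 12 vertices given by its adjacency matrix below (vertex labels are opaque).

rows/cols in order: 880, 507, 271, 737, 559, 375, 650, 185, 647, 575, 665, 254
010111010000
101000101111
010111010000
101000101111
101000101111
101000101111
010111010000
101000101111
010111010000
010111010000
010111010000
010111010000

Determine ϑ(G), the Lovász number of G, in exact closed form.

Vertex 665 has 5 neighbors: 507, 737, 559, 375, 185.
deg(737) = 7; N(737) = {880, 271, 650, 647, 575, 665, 254}.
N(254) = {507, 737, 559, 375, 185}, |N(254)| = 5.
N(185) = {880, 271, 650, 647, 575, 665, 254}, |N(185)| = 7.
Complete 2-partite, parts [7, 5]: perfect, ϑ = α = 7.
= 7.000000… (decimal).
Lovász sandwich 7 ≤ 7 ≤ 7: collapsed.

7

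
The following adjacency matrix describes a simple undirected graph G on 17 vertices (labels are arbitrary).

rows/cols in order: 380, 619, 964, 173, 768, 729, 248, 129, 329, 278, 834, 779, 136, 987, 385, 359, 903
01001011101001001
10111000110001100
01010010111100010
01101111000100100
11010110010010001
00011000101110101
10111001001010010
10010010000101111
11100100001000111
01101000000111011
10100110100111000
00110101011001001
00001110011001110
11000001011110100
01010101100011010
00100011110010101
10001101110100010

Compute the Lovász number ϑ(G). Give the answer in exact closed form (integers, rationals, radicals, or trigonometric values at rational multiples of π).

sqrt(17)

deg(779) = 8; N(779) = {964, 173, 729, 129, 278, 834, 987, 903}.
N(136) = {768, 729, 248, 278, 834, 987, 385, 359}, |N(136)| = 8.
deg(903) = 8; N(903) = {380, 768, 729, 129, 329, 278, 779, 359}.
N(385) = {619, 173, 729, 129, 329, 136, 987, 359}, |N(385)| = 8.
17-vertex 8-regular graph: SR(17,8,3,4) — a Paley graph.
Distinct eigenvalues (to 5 d.p.): [8.0, 1.56155, -2.56155].
ϑ = −N·λ_min/(λ_max−λ_min) = −17·(-sqrt(17)/2 - 1/2)/(8−(-sqrt(17)/2 - 1/2)) = sqrt(17).
ϑ(G) ≈ 4.12310563.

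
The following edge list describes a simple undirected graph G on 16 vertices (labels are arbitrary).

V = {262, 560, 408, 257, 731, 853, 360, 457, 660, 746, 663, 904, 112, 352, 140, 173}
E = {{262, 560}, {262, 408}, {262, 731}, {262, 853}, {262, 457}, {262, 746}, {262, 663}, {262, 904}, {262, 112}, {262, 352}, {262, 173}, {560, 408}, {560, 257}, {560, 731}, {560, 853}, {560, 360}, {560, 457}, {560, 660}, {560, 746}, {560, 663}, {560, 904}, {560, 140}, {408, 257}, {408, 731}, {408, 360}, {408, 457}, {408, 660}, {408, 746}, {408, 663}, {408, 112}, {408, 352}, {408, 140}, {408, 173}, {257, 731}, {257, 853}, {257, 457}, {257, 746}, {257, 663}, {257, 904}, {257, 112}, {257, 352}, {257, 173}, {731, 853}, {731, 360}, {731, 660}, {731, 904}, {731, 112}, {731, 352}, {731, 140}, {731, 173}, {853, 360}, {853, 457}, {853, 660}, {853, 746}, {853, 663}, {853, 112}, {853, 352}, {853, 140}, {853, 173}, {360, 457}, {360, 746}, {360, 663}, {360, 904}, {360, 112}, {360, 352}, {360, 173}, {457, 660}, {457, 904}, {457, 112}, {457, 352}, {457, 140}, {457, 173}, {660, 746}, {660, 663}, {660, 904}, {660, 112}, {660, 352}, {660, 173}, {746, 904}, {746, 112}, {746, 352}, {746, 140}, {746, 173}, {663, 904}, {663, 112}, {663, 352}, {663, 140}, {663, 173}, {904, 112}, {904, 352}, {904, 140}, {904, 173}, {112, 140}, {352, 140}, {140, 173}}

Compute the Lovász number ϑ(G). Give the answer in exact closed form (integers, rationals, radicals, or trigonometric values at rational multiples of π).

deg(904) = 13; N(904) = {262, 560, 257, 731, 360, 457, 660, 746, 663, 112, 352, 140, 173}.
N(257) = {560, 408, 731, 853, 457, 746, 663, 904, 112, 352, 173}, |N(257)| = 11.
N(853) = {262, 560, 257, 731, 360, 457, 660, 746, 663, 112, 352, 140, 173}, |N(853)| = 13.
Vertex 457 has 12 neighbors: 262, 560, 408, 257, 853, 360, 660, 904, 112, 352, 140, 173.
Complete multipartite on [5, 4, 4, 3]: sandwich collapses at ϑ=5.
≈ 5.000000000 (to 9 d.p.).
5 ≤ 5 ≤ 5: collapsed.

5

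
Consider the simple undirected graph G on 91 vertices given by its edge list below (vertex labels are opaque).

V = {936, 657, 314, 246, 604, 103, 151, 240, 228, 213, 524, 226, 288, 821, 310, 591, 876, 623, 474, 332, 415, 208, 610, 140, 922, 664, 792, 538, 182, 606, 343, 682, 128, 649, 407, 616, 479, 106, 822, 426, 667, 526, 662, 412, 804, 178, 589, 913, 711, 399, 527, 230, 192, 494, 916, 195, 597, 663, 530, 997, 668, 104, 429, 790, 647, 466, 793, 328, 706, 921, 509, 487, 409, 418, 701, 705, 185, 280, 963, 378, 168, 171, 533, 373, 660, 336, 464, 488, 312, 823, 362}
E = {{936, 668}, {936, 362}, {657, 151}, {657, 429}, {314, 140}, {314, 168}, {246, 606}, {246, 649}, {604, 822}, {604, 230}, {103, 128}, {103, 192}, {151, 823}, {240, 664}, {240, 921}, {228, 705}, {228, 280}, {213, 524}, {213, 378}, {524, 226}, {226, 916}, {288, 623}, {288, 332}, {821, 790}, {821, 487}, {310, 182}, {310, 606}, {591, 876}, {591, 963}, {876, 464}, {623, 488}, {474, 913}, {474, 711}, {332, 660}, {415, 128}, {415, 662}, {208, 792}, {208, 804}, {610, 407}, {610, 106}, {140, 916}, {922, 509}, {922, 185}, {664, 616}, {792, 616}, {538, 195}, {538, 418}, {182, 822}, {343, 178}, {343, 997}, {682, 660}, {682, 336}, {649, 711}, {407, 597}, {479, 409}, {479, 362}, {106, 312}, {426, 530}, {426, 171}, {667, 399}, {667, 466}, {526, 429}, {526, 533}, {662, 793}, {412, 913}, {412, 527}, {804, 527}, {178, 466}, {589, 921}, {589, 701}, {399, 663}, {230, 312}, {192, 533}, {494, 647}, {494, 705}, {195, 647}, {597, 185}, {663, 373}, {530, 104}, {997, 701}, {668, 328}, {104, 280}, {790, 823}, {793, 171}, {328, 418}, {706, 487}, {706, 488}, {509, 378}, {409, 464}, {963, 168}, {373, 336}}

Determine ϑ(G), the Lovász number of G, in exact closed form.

Vertex 610 has 2 neighbors: 407, 106.
N(494) = {647, 705}, |N(494)| = 2.
deg(936) = 2; N(936) = {668, 362}.
N(407) = {610, 597}, |N(407)| = 2.
deg(v) = 2 for all v (|V|=91); the odd cycle C_{91}.
spec(A) ≈ [2.0, 1.995235, 1.980961, 1.957247, 1.924206, 1.881995, 1.830816, 1.770912, 1.702569, 1.626112, 1.541906, 1.450353, 1.351887, 1.24698, 1.136129, 1.019865, 0.898741, 0.773333, 0.644241, 0.512078, 0.377475, 0.241073, 0.103523, -0.034521, -0.172401, -0.309459, -0.445042, -0.578504, -0.70921, -0.836536, -0.959875, -1.07864, -1.192265, -1.300208, -1.401955, -1.497021, -1.584954, -1.665333, -1.737776, -1.801938, -1.857512, -1.904235, -1.941884, -1.970278, -1.989283, -1.998808] (distinct, 6 d.p.).
−91·(-2*cos(pi/91)) / ((2)−(-2*cos(pi/91))) = 91*cos(pi/91)/(cos(pi/91) + 1) = ϑ(G).
≈ 45.4864402 (to 7 d.p.).
Check 45 ≤ 91*cos(pi/91)/(cos(pi/91) + 1) ≤ 46: both strict.

91*cos(pi/91)/(cos(pi/91) + 1)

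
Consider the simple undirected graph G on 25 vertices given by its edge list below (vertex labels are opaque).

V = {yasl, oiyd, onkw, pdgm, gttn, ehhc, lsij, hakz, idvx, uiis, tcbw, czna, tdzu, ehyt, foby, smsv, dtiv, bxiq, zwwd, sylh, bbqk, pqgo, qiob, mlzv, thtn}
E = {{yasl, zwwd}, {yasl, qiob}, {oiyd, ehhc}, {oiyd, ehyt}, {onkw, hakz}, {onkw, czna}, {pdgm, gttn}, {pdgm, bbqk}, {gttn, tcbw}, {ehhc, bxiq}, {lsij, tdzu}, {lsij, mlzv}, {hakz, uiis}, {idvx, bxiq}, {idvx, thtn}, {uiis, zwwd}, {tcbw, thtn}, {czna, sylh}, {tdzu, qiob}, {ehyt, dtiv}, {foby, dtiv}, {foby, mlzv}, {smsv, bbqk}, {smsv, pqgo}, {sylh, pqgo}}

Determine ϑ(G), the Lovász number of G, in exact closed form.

Vertex smsv has 2 neighbors: bbqk, pqgo.
N(uiis) = {hakz, zwwd}, |N(uiis)| = 2.
deg(dtiv) = 2; N(dtiv) = {ehyt, foby}.
deg(qiob) = 2; N(qiob) = {yasl, tdzu}.
25-vertex 2-regular graph: this is C_{25}, the 25-cycle.
A has 13 distinct eigenvalues ≈ [2.0, 1.937, 1.753, 1.458, 1.072, 0.618, 0.126, -0.375, -0.852, -1.275, -1.618, -1.86, -1.984].
Lovász (edge-transitive): ϑ = −25·(-2*cos(pi/25))/((2)−(-2*cos(pi/25))) = 25*cos(pi/25)/(cos(pi/25) + 1).
≈ 12.4505218 (to 7 d.p.).
Lovász sandwich 12 ≤ 25*cos(pi/25)/(cos(pi/25) + 1) ≤ 13: both strict.

25*cos(pi/25)/(cos(pi/25) + 1)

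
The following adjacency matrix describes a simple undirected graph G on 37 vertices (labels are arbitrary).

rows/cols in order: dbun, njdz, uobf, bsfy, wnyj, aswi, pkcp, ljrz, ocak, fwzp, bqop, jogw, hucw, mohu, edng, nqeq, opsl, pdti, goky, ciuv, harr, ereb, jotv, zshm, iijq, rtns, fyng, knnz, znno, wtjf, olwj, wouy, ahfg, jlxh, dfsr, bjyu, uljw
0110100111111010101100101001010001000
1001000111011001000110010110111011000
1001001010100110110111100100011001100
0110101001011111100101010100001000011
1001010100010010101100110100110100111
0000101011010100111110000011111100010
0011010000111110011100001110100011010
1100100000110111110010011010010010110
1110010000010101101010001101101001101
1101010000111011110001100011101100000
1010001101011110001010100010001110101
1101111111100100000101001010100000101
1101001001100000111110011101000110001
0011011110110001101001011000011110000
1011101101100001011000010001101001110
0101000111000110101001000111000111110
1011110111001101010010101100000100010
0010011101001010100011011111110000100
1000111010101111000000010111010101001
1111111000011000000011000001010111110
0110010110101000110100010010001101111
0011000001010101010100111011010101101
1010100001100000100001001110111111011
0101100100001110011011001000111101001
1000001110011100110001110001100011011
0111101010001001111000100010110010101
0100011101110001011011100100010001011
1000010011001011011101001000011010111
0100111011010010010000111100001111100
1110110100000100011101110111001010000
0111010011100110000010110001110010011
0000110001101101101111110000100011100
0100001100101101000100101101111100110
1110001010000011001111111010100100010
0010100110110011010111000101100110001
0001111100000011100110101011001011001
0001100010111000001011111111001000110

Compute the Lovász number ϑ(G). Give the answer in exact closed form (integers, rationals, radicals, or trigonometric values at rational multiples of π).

Vertex pkcp has 18 neighbors: uobf, bsfy, aswi, bqop, jogw, hucw, mohu, edng, pdti, goky, ciuv, iijq, rtns, fyng, znno, ahfg, jlxh, bjyu.
N(aswi) = {wnyj, pkcp, ocak, fwzp, jogw, mohu, opsl, pdti, goky, ciuv, harr, fyng, knnz, znno, wtjf, olwj, wouy, bjyu}, |N(aswi)| = 18.
N(bqop) = {dbun, uobf, pkcp, ljrz, fwzp, jogw, hucw, mohu, edng, goky, harr, jotv, fyng, olwj, wouy, ahfg, dfsr, uljw}, |N(bqop)| = 18.
Vertex iijq has 18 neighbors: dbun, pkcp, ljrz, ocak, jogw, hucw, mohu, opsl, pdti, ereb, jotv, zshm, knnz, znno, ahfg, jlxh, bjyu, uljw.
18-regular, N=37; Paley(37): SR with (k,λ,μ)=(18,8,9).
spec(A) ≈ [18.0, 2.54138, -3.54138] (distinct, 5 d.p.).
Lovász (edge-transitive): ϑ = −37·(-sqrt(37)/2 - 1/2)/((18)−(-sqrt(37)/2 - 1/2)) = sqrt(37).
Numerically 6.082762530.

sqrt(37)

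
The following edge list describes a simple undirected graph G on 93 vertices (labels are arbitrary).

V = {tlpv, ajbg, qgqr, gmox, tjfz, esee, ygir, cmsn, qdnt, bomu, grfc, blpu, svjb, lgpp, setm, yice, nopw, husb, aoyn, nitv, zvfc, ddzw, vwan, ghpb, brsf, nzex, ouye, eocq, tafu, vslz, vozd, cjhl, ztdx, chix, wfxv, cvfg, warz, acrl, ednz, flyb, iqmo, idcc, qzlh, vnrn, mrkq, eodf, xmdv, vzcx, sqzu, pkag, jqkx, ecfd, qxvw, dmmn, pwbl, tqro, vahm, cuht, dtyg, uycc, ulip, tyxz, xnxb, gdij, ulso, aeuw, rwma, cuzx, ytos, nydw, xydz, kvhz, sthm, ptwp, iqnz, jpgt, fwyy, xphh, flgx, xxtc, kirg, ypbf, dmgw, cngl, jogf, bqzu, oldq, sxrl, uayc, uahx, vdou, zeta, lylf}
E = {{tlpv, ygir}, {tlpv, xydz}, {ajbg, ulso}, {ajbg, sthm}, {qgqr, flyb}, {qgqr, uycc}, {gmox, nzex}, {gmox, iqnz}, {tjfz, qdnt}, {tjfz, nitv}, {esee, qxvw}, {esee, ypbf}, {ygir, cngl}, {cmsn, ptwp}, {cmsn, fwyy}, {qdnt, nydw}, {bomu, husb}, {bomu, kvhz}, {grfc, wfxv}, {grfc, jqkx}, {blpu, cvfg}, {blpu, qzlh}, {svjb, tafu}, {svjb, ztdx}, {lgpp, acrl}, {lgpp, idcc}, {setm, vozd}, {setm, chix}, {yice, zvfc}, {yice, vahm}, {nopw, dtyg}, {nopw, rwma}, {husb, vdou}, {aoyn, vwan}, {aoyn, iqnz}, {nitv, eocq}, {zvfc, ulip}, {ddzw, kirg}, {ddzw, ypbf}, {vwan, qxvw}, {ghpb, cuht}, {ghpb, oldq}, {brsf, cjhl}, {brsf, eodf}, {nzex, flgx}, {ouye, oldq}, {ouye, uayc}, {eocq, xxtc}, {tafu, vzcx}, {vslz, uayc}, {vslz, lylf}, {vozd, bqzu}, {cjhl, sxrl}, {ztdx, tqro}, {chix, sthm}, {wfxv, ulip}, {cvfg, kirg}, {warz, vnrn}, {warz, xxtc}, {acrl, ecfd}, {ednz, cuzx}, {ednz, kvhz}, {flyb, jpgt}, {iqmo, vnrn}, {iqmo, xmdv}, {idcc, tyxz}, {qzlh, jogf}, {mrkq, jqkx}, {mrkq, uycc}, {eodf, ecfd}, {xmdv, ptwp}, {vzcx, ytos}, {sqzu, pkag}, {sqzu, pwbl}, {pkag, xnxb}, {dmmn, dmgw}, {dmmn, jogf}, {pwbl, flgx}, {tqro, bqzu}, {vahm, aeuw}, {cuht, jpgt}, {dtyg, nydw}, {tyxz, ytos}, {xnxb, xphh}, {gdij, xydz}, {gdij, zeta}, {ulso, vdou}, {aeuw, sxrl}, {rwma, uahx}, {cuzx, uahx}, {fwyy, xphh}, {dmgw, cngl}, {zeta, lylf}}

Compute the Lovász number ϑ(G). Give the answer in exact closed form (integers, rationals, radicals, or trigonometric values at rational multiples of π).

N(kirg) = {ddzw, cvfg}, |N(kirg)| = 2.
N(tjfz) = {qdnt, nitv}, |N(tjfz)| = 2.
N(cngl) = {ygir, dmgw}, |N(cngl)| = 2.
Vertex xydz has 2 neighbors: tlpv, gdij.
2-regular, N=93; a single 93-cycle (edge-transitive).
spec(A) ≈ [2.0, 1.995, 1.982, 1.959, 1.927, 1.887, 1.838, 1.78, 1.715, 1.642, 1.561, 1.473, 1.378, 1.277, 1.17, 1.058, 0.941, 0.82, 0.695, 0.566, 0.436, 0.303, 0.169, 0.034, -0.101, -0.236, -0.369, -0.501, -0.631, -0.758, -0.881, -1.0, -1.115, -1.224, -1.328, -1.426, -1.518, -1.602, -1.679, -1.749, -1.81, -1.864, -1.908, -1.944, -1.972, -1.99, -1.999] (distinct, 3 d.p.).
With N=93: ϑ(G) = 93·(-(-1)*2*cos(pi/93))/(2−(-2*cos(pi/93))) = 93*cos(pi/93)/(cos(pi/93) + 1).
= 46.48673188… (decimal).
46 ≤ 93*cos(pi/93)/(cos(pi/93) + 1) ≤ 47: both strict.

93*cos(pi/93)/(cos(pi/93) + 1)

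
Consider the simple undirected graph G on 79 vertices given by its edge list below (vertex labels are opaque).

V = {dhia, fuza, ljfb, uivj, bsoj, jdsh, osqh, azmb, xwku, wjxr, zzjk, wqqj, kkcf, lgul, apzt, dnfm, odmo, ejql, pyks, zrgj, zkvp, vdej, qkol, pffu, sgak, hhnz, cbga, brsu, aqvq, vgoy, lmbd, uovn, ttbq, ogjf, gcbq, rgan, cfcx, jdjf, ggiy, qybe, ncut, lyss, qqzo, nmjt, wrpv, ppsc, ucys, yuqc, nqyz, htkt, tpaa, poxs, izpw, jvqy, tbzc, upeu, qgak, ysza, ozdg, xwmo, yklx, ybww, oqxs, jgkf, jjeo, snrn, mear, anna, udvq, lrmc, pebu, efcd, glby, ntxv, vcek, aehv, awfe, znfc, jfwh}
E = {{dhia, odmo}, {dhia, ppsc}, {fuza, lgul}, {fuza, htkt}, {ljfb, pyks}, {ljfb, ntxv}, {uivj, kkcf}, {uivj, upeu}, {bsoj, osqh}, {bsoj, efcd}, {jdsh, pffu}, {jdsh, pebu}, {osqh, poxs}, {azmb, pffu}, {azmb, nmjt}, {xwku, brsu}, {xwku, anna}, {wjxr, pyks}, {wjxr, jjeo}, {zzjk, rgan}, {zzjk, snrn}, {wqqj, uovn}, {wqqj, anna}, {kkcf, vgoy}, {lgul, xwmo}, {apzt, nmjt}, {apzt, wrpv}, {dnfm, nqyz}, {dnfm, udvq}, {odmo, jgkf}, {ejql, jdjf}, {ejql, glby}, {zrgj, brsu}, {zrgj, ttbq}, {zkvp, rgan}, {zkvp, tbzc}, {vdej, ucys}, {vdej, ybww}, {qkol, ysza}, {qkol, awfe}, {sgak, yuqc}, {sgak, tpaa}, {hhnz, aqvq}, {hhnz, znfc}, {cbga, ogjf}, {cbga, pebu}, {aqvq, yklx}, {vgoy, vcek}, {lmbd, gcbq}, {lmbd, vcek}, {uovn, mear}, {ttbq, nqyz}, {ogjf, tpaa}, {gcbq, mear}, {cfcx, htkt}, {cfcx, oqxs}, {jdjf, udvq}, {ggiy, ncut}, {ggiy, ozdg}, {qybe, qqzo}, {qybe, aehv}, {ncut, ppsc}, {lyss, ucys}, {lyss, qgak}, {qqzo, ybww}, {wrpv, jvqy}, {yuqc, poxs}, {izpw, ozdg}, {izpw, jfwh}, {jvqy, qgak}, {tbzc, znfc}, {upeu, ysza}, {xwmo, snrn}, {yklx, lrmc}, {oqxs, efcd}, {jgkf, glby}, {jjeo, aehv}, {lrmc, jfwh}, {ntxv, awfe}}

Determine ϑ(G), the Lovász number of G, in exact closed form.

N(glby) = {ejql, jgkf}, |N(glby)| = 2.
Vertex ttbq has 2 neighbors: zrgj, nqyz.
N(cfcx) = {htkt, oqxs}, |N(cfcx)| = 2.
Vertex ogjf has 2 neighbors: cbga, tpaa.
Every vertex has degree 2 (N=79); connected 2-regular on 79 ⇒ C_{79}.
The 40 distinct eigenvalues: [2.0, 1.9937, 1.9748, 1.9433, 1.8996, 1.8439, 1.7766, 1.698, 1.6086, 1.5091, 1.4001, 1.2822, 1.1562, 1.0229, 0.8831, 0.7377, 0.5877, 0.434, 0.2775, 0.1192, -0.0398, -0.1985, -0.356, -0.5112, -0.6632, -0.8111, -0.9537, -1.0904, -1.2202, -1.3422, -1.4558, -1.5601, -1.6546, -1.7386, -1.8117, -1.8733, -1.923, -1.9606, -1.9858, -1.9984].
ϑ = −N·λ_min/(λ_max−λ_min) = −79·(-2*cos(pi/79))/(2−(-2*cos(pi/79))) = 79*cos(pi/79)/(cos(pi/79) + 1).
Numerically 39.484379420.
Check 39 ≤ 79*cos(pi/79)/(cos(pi/79) + 1) ≤ 40: both strict.

79*cos(pi/79)/(cos(pi/79) + 1)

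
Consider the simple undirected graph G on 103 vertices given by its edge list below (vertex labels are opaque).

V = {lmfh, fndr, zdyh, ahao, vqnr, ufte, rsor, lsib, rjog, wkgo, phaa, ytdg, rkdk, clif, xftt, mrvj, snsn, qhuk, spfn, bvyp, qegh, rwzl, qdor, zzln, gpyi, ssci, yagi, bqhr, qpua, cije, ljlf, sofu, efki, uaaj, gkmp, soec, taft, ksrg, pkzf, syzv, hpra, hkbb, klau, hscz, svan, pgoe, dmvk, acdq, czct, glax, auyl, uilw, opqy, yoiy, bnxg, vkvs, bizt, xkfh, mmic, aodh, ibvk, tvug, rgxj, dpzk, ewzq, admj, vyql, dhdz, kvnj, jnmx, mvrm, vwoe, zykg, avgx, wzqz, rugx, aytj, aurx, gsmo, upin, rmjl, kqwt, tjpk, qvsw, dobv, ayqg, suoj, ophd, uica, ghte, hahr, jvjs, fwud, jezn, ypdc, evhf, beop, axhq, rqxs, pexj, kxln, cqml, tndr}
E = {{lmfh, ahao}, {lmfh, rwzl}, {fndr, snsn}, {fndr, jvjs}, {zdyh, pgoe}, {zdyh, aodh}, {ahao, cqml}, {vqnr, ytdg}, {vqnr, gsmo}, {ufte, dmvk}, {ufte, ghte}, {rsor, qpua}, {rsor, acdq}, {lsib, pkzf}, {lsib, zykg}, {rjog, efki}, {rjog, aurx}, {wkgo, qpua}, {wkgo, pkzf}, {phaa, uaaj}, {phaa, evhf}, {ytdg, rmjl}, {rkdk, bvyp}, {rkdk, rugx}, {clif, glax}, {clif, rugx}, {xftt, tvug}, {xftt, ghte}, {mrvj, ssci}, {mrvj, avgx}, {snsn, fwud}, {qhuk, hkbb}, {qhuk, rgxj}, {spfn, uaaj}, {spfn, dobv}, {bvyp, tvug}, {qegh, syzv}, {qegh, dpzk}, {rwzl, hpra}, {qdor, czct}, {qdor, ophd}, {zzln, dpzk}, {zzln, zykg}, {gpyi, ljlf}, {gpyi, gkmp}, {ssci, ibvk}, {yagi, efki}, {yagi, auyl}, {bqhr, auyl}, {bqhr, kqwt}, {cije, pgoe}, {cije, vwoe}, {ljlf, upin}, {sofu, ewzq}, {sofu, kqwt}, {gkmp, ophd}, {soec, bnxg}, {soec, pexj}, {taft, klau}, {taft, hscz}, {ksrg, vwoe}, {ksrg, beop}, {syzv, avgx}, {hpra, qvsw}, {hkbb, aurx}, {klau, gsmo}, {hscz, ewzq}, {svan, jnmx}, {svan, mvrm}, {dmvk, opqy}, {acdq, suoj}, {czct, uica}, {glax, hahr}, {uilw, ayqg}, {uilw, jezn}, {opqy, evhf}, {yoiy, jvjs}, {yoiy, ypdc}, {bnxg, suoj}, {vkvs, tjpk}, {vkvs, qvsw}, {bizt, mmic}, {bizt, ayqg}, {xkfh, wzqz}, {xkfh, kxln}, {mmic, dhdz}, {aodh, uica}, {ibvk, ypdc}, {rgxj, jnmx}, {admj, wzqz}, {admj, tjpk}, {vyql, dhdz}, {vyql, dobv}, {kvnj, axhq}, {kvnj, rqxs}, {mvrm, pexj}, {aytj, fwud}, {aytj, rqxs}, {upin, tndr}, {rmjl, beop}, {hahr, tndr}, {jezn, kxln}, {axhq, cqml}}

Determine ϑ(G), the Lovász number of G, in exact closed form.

N(ewzq) = {sofu, hscz}, |N(ewzq)| = 2.
deg(lmfh) = 2; N(lmfh) = {ahao, rwzl}.
Vertex gkmp has 2 neighbors: gpyi, ophd.
N(gsmo) = {vqnr, klau}, |N(gsmo)| = 2.
103-vertex 2-regular graph: the odd cycle C_{103}.
A has 52 distinct eigenvalues ≈ [2.0, 1.99628, 1.985134, 1.966602, 1.940755, 1.907689, 1.867525, 1.820414, 1.766531, 1.706077, 1.639275, 1.566376, 1.487649, 1.403389, 1.313908, 1.219538, 1.120632, 1.017558, 0.910698, 0.80045, 0.687224, 0.571442, 0.453534, 0.333938, 0.213101, 0.091471, -0.0305, -0.152357, -0.273647, -0.393919, -0.512726, -0.629626, -0.744183, -0.855972, -0.964576, -1.069593, -1.17063, -1.267312, -1.35928, -1.446192, -1.527723, -1.603572, -1.673454, -1.737112, -1.794307, -1.844828, -1.888485, -1.925117, -1.954588, -1.976787, -1.991633, -1.99907].
Lovász (edge-transitive): ϑ = −103·(-2*cos(pi/103))/((2)−(-2*cos(pi/103))) = 103*cos(pi/103)/(cos(pi/103) + 1).
= 51.48802047… (decimal).
Check 51 ≤ 103*cos(pi/103)/(cos(pi/103) + 1) ≤ 52: both strict.

103*cos(pi/103)/(cos(pi/103) + 1)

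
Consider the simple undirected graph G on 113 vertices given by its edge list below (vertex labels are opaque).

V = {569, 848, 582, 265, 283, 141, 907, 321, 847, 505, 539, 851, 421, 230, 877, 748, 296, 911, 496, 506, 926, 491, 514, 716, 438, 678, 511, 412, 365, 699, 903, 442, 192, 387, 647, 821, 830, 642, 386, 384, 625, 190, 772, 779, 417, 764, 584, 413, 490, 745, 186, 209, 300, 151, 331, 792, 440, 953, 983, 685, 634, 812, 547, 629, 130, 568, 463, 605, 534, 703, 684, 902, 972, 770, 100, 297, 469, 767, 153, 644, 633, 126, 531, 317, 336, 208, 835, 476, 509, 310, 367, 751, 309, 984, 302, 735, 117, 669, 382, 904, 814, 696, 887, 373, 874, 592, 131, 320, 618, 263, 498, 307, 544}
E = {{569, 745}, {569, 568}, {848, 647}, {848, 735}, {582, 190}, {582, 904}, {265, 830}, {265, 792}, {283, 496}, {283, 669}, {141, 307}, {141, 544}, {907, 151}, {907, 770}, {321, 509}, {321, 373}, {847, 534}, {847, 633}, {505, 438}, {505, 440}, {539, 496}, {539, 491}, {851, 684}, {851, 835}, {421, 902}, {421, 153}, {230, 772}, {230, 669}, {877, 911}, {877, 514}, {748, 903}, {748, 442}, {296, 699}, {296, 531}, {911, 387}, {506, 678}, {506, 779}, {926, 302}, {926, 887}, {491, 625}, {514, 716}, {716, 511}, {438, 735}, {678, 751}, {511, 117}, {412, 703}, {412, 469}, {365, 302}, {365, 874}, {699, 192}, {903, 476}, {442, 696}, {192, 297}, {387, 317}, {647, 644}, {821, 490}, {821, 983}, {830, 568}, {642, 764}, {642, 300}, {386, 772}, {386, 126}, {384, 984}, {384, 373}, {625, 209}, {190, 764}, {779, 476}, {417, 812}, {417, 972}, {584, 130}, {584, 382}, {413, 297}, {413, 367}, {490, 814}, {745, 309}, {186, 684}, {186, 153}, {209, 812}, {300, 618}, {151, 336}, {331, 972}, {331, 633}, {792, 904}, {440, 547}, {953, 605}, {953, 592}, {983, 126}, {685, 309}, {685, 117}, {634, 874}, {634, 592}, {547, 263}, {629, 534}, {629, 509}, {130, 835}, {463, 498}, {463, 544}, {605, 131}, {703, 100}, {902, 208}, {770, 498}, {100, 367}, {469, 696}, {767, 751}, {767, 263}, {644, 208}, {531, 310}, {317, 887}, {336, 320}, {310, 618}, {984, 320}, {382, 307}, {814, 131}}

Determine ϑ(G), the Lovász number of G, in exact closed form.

deg(463) = 2; N(463) = {498, 544}.
N(634) = {874, 592}, |N(634)| = 2.
deg(505) = 2; N(505) = {438, 440}.
N(310) = {531, 618}, |N(310)| = 2.
2-regular, N=113; connected 2-regular on 113 ⇒ C_{113}.
spec(A) ≈ [2.0, 1.9969, 1.9876, 1.9722, 1.9507, 1.9232, 1.8897, 1.8504, 1.8054, 1.7548, 1.6987, 1.6374, 1.5711, 1.4999, 1.424, 1.3438, 1.2594, 1.1711, 1.0792, 0.9839, 0.8856, 0.7846, 0.6811, 0.5756, 0.4682, 0.3595, 0.2496, 0.1389, 0.0278, -0.0834, -0.1943, -0.3046, -0.414, -0.5221, -0.6286, -0.7331, -0.8354, -0.9351, -1.0319, -1.1255, -1.2157, -1.3021, -1.3844, -1.4625, -1.5361, -1.6049, -1.6687, -1.7274, -1.7807, -1.8286, -1.8708, -1.9072, -1.9377, -1.9622, -1.9807, -1.993, -1.9992] (distinct, 4 d.p.).
Lovász (edge-transitive): ϑ = −113·(-2*cos(pi/113))/((2)−(-2*cos(pi/113))) = 113*cos(pi/113)/(cos(pi/113) + 1).
Numerically 56.48908089.
Sandwich: α(G)=56 ≤ ϑ(G)=113*cos(pi/113)/(cos(pi/113) + 1) ≤ χ(Ḡ)=57 (both strict).

113*cos(pi/113)/(cos(pi/113) + 1)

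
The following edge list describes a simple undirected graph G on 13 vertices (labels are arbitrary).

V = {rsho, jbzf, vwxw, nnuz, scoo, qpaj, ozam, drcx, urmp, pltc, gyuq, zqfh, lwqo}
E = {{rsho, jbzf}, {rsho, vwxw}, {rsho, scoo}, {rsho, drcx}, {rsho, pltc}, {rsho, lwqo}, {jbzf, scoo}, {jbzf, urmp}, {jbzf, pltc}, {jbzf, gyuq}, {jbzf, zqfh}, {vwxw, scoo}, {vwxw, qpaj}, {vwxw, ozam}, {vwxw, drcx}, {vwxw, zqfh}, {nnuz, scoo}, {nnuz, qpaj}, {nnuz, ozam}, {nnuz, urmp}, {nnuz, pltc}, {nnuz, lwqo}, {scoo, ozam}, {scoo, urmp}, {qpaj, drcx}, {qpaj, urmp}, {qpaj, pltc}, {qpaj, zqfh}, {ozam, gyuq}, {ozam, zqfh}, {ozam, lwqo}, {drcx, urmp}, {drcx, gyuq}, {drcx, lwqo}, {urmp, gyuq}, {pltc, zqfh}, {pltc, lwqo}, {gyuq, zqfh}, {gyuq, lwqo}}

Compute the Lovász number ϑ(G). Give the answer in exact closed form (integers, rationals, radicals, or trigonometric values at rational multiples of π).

deg(rsho) = 6; N(rsho) = {jbzf, vwxw, scoo, drcx, pltc, lwqo}.
Vertex vwxw has 6 neighbors: rsho, scoo, qpaj, ozam, drcx, zqfh.
deg(qpaj) = 6; N(qpaj) = {vwxw, nnuz, drcx, urmp, pltc, zqfh}.
Vertex lwqo has 6 neighbors: rsho, nnuz, ozam, drcx, pltc, gyuq.
6-regular, N=13; Paley(13): SR with (k,λ,μ)=(6,2,3).
Distinct eigenvalues (to 5 d.p.): [6.0, 1.30278, -2.30278].
Lovász: ϑ = −13(-sqrt(13)/2 - 1/2)/(6+-(-sqrt(13)/2 - 1/2)) = sqrt(13).
Numerically 3.605551.

sqrt(13)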